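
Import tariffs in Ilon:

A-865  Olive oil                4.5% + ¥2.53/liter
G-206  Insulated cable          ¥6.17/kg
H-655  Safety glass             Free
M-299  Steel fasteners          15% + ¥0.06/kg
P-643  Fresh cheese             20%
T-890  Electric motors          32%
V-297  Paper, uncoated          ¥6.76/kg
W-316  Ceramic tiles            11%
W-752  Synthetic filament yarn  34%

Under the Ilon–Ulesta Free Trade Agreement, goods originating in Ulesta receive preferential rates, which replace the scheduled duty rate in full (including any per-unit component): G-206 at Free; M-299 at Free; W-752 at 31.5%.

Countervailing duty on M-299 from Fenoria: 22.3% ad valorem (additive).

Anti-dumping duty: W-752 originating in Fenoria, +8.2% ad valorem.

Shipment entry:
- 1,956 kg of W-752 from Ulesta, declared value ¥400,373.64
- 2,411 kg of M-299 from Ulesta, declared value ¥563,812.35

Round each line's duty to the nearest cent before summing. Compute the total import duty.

Line 1 (W-752, Ulesta, 1,956 kg, ¥400,373.64):
Base rate for W-752 is 34%.
Origin Ulesta qualifies under the Ilon–Ulesta agreement and W-752 is covered: preferential rate 31.5% applies instead.
The additional-duty order on W-752 targets Fenoria, not Ulesta; it does not apply.
Duty = ¥400,373.64 × 31.5% = ¥126,117.70.
Line 2 (M-299, Ulesta, 2,411 kg, ¥563,812.35):
Base rate for M-299 is 15% + ¥0.06/kg.
Origin Ulesta qualifies under the Ilon–Ulesta agreement and M-299 is covered: preferential rate Free applies instead.
The additional-duty order on M-299 targets Fenoria, not Ulesta; it does not apply.
Duty = ¥563,812.35 × 0% = ¥0.00.
Total = ¥126,117.70 + ¥0.00 = ¥126,117.70.

¥126,117.70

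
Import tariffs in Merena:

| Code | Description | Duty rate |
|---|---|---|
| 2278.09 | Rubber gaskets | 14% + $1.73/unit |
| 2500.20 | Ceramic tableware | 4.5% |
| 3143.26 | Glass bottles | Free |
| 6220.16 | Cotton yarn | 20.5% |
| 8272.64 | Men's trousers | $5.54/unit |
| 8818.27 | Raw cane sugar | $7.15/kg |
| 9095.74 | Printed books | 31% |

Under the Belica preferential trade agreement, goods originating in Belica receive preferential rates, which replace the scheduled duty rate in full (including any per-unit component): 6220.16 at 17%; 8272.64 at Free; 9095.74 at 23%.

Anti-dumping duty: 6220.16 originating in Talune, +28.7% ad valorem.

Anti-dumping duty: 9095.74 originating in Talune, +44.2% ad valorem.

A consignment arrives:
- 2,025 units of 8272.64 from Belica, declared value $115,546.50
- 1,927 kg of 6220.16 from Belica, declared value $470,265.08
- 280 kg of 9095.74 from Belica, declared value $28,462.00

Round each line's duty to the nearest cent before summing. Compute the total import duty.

Line 1 (8272.64, Belica, 2,025 units, $115,546.50):
Base rate for 8272.64 is $5.54/unit.
Origin Belica qualifies under the Merena–Belica agreement and 8272.64 is covered: preferential rate Free applies instead.
Duty = $115,546.50 × 0% = $0.00.
Line 2 (6220.16, Belica, 1,927 kg, $470,265.08):
Base rate for 6220.16 is 20.5%.
Origin Belica qualifies under the Merena–Belica agreement and 6220.16 is covered: preferential rate 17% applies instead.
The additional-duty order on 6220.16 targets Talune, not Belica; it does not apply.
Duty = $470,265.08 × 17% = $79,945.06.
Line 3 (9095.74, Belica, 280 kg, $28,462.00):
Base rate for 9095.74 is 31%.
Origin Belica qualifies under the Merena–Belica agreement and 9095.74 is covered: preferential rate 23% applies instead.
The additional-duty order on 9095.74 targets Talune, not Belica; it does not apply.
Duty = $28,462.00 × 23% = $6,546.26.
Total = $0.00 + $79,945.06 + $6,546.26 = $86,491.32.

$86,491.32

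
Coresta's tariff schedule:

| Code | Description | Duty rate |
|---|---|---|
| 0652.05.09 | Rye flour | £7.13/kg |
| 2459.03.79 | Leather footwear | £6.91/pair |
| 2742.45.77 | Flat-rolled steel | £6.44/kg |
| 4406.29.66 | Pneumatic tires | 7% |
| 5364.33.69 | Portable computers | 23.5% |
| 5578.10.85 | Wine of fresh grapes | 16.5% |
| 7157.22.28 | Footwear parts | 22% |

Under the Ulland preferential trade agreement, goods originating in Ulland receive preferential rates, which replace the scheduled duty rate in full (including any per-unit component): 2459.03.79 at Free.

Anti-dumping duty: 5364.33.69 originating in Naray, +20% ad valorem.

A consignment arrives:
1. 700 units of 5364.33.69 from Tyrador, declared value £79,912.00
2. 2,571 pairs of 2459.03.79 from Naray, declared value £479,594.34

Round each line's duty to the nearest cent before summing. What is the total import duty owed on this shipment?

Line 1 (5364.33.69, Tyrador, 700 units, £79,912.00):
Base rate for 5364.33.69 is 23.5%.
The additional-duty order on 5364.33.69 targets Naray, not Tyrador; it does not apply.
Duty = £79,912.00 × 23.5% = £18,779.32.
Line 2 (2459.03.79, Naray, 2,571 pairs, £479,594.34):
Base rate for 2459.03.79 is £6.91/pair.
2459.03.79 has an FTA preferential rate, but origin Naray is not Ulland; base rate stands.
Duty = 2,571 × £6.91 = £17,765.61.
Total = £18,779.32 + £17,765.61 = £36,544.93.

£36,544.93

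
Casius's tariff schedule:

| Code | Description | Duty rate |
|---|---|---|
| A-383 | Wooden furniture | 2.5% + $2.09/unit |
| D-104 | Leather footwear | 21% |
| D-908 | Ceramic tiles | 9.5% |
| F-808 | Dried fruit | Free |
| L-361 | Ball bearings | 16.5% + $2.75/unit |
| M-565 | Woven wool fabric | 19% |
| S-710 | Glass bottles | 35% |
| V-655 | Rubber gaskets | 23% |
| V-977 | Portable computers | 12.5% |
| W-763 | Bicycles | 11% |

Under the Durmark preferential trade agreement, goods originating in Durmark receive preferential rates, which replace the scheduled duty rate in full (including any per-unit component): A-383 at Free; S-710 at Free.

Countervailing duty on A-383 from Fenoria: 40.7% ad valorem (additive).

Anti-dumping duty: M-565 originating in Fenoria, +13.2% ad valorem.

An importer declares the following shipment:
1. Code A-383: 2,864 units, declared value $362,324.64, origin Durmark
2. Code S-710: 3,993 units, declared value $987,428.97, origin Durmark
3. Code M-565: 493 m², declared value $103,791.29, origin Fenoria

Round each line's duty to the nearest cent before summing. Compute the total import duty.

Line 1 (A-383, Durmark, 2,864 units, $362,324.64):
Base rate for A-383 is 2.5% + $2.09/unit.
Origin Durmark qualifies under the Casius–Durmark agreement and A-383 is covered: preferential rate Free applies instead.
The additional-duty order on A-383 targets Fenoria, not Durmark; it does not apply.
Duty = $362,324.64 × 0% = $0.00.
Line 2 (S-710, Durmark, 3,993 units, $987,428.97):
Base rate for S-710 is 35%.
Origin Durmark qualifies under the Casius–Durmark agreement and S-710 is covered: preferential rate Free applies instead.
Duty = $987,428.97 × 0% = $0.00.
Line 3 (M-565, Fenoria, 493 m², $103,791.29):
Base rate for M-565 is 19%.
Additional duty on M-565 from Fenoria: +13.2%. Applied ad valorem rate: 19% + 13.2% = 32.2%.
Duty = $103,791.29 × 32.2% = $33,420.80.
Total = $0.00 + $0.00 + $33,420.80 = $33,420.80.

$33,420.80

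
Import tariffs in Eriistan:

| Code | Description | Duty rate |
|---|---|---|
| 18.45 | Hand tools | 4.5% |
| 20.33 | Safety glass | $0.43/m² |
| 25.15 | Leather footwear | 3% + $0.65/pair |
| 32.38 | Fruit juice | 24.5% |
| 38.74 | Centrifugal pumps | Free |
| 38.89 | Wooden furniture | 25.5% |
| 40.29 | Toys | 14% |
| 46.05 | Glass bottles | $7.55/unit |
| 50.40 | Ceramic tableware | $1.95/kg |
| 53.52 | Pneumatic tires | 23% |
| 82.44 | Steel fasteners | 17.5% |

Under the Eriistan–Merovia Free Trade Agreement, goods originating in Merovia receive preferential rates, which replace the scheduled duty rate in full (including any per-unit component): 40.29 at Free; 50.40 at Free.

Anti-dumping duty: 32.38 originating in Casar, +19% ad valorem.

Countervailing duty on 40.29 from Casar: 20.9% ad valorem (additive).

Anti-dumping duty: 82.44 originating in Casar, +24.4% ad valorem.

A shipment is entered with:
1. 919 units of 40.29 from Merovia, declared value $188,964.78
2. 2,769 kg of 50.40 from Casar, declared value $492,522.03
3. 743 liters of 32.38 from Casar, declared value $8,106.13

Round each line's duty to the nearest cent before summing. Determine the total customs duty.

$8,925.72

Line 1 (40.29, Merovia, 919 units, $188,964.78):
Base rate for 40.29 is 14%.
Origin Merovia qualifies under the Eriistan–Merovia agreement and 40.29 is covered: preferential rate Free applies instead.
The additional-duty order on 40.29 targets Casar, not Merovia; it does not apply.
Duty = $188,964.78 × 0% = $0.00.
Line 2 (50.40, Casar, 2,769 kg, $492,522.03):
Base rate for 50.40 is $1.95/kg.
50.40 has an FTA preferential rate, but origin Casar is not Merovia; base rate stands.
Duty = 2,769 × $1.95 = $5,399.55.
Line 3 (32.38, Casar, 743 liters, $8,106.13):
Base rate for 32.38 is 24.5%.
Additional duty on 32.38 from Casar: +19%. Applied ad valorem rate: 24.5% + 19% = 43.5%.
Duty = $8,106.13 × 43.5% = $3,526.17.
Total = $0.00 + $5,399.55 + $3,526.17 = $8,925.72.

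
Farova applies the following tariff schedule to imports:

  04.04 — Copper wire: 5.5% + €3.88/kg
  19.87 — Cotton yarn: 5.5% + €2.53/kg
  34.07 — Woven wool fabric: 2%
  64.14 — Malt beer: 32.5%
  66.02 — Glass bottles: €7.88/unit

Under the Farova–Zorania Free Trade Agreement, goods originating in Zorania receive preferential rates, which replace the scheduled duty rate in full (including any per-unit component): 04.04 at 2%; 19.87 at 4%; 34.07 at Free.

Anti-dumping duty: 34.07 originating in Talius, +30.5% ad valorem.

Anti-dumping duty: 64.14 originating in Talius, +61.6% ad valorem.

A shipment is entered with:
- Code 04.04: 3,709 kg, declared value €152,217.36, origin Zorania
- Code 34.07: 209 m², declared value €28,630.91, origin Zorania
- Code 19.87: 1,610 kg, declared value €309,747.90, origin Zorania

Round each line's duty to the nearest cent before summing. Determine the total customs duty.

€15,434.27

Line 1 (04.04, Zorania, 3,709 kg, €152,217.36):
Base rate for 04.04 is 5.5% + €3.88/kg.
Origin Zorania qualifies under the Farova–Zorania agreement and 04.04 is covered: preferential rate 2% applies instead.
Duty = €152,217.36 × 2% = €3,044.35.
Line 2 (34.07, Zorania, 209 m², €28,630.91):
Base rate for 34.07 is 2%.
Origin Zorania qualifies under the Farova–Zorania agreement and 34.07 is covered: preferential rate Free applies instead.
The additional-duty order on 34.07 targets Talius, not Zorania; it does not apply.
Duty = €28,630.91 × 0% = €0.00.
Line 3 (19.87, Zorania, 1,610 kg, €309,747.90):
Base rate for 19.87 is 5.5% + €2.53/kg.
Origin Zorania qualifies under the Farova–Zorania agreement and 19.87 is covered: preferential rate 4% applies instead.
Duty = €309,747.90 × 4% = €12,389.92.
Total = €3,044.35 + €0.00 + €12,389.92 = €15,434.27.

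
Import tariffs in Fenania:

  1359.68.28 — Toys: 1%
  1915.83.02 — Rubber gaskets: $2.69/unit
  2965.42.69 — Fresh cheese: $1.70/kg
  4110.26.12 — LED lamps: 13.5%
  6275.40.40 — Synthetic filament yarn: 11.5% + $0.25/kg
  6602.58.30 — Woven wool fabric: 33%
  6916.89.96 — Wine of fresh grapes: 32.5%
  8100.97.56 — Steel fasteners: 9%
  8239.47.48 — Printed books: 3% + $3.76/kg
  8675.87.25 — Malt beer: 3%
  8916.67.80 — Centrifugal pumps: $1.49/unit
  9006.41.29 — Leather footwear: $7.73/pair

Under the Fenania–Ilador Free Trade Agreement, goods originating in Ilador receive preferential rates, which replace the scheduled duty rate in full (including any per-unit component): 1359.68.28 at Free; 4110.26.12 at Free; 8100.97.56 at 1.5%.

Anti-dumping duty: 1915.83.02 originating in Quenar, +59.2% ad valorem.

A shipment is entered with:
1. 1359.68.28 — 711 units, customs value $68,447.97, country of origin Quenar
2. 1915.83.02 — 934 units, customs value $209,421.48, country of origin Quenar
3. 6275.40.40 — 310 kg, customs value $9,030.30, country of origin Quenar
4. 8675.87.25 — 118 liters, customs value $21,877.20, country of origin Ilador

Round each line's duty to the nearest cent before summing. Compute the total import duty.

$128,946.76

Line 1 (1359.68.28, Quenar, 711 units, $68,447.97):
Base rate for 1359.68.28 is 1%.
1359.68.28 has an FTA preferential rate, but origin Quenar is not Ilador; base rate stands.
Duty = $68,447.97 × 1% = $684.48.
Line 2 (1915.83.02, Quenar, 934 units, $209,421.48):
Base rate for 1915.83.02 is $2.69/unit.
Additional duty on 1915.83.02 from Quenar: +59.2% ad valorem. Applied ad valorem rate = 59.2%.
Duty = $209,421.48 × 59.2% + 934 × $2.69 = $126,489.98.
Line 3 (6275.40.40, Quenar, 310 kg, $9,030.30):
Base rate for 6275.40.40 is 11.5% + $0.25/kg.
Duty = $9,030.30 × 11.5% + 310 × $0.25 = $1,115.98.
Line 4 (8675.87.25, Ilador, 118 liters, $21,877.20):
Base rate for 8675.87.25 is 3%.
Origin Ilador is the FTA partner but 8675.87.25 is not on the preference list; base rate stands.
Duty = $21,877.20 × 3% = $656.32.
Total = $684.48 + $126,489.98 + $1,115.98 + $656.32 = $128,946.76.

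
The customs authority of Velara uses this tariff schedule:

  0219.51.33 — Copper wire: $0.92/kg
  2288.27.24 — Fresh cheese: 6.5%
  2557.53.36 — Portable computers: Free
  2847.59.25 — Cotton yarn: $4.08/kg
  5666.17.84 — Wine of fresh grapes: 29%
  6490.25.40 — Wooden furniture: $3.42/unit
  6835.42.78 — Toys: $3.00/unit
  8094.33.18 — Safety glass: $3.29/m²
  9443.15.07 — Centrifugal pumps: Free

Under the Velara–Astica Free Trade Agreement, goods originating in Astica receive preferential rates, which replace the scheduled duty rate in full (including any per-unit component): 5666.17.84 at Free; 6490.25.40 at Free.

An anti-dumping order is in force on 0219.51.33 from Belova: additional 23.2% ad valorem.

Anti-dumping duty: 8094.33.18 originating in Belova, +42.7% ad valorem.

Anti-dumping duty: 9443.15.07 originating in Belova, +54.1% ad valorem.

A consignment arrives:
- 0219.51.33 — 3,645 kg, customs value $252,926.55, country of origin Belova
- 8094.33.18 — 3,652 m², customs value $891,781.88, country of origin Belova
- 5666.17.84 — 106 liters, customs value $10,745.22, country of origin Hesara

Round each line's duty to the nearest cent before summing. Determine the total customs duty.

$457,954.41

Line 1 (0219.51.33, Belova, 3,645 kg, $252,926.55):
Base rate for 0219.51.33 is $0.92/kg.
Additional duty on 0219.51.33 from Belova: +23.2% ad valorem. Applied ad valorem rate = 23.2%.
Duty = $252,926.55 × 23.2% + 3,645 × $0.92 = $62,032.36.
Line 2 (8094.33.18, Belova, 3,652 m², $891,781.88):
Base rate for 8094.33.18 is $3.29/m².
Additional duty on 8094.33.18 from Belova: +42.7% ad valorem. Applied ad valorem rate = 42.7%.
Duty = $891,781.88 × 42.7% + 3,652 × $3.29 = $392,805.94.
Line 3 (5666.17.84, Hesara, 106 liters, $10,745.22):
Base rate for 5666.17.84 is 29%.
5666.17.84 has an FTA preferential rate, but origin Hesara is not Astica; base rate stands.
Duty = $10,745.22 × 29% = $3,116.11.
Total = $62,032.36 + $392,805.94 + $3,116.11 = $457,954.41.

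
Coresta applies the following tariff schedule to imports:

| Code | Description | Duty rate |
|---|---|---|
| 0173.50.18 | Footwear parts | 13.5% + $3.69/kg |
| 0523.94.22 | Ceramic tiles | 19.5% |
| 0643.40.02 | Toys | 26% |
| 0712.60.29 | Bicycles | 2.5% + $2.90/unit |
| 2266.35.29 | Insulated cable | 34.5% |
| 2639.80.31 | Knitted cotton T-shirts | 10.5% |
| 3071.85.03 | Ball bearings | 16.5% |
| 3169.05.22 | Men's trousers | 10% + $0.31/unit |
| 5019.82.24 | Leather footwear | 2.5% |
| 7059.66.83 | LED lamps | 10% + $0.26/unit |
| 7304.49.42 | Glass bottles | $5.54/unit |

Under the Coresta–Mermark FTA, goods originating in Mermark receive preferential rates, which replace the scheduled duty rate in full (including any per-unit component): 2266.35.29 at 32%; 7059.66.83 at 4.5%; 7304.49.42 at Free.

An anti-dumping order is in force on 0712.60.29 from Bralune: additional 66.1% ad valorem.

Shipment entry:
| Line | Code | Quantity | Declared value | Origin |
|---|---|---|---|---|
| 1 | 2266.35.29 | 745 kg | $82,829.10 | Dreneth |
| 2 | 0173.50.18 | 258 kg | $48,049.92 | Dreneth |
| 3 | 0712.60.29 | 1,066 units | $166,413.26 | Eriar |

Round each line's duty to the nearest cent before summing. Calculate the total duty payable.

Line 1 (2266.35.29, Dreneth, 745 kg, $82,829.10):
Base rate for 2266.35.29 is 34.5%.
2266.35.29 has an FTA preferential rate, but origin Dreneth is not Mermark; base rate stands.
Duty = $82,829.10 × 34.5% = $28,576.04.
Line 2 (0173.50.18, Dreneth, 258 kg, $48,049.92):
Base rate for 0173.50.18 is 13.5% + $3.69/kg.
Duty = $48,049.92 × 13.5% + 258 × $3.69 = $7,438.76.
Line 3 (0712.60.29, Eriar, 1,066 units, $166,413.26):
Base rate for 0712.60.29 is 2.5% + $2.90/unit.
The additional-duty order on 0712.60.29 targets Bralune, not Eriar; it does not apply.
Duty = $166,413.26 × 2.5% + 1,066 × $2.90 = $7,251.73.
Total = $28,576.04 + $7,438.76 + $7,251.73 = $43,266.53.

$43,266.53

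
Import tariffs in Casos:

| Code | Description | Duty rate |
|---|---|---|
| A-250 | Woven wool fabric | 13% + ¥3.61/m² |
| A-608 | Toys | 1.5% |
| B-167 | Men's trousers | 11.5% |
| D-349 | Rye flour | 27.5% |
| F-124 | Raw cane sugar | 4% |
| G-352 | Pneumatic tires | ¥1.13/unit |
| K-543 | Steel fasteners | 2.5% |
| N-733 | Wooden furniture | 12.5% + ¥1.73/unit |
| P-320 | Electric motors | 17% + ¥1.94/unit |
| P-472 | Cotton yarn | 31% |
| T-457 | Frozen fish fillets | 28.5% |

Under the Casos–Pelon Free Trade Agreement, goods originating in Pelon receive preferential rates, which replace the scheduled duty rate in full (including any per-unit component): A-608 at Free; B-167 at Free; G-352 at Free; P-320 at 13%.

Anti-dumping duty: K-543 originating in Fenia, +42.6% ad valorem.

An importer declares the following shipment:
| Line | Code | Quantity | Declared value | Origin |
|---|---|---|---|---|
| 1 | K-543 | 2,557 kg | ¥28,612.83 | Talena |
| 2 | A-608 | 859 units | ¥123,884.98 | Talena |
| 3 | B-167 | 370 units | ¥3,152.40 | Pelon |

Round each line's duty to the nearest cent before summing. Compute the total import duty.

¥2,573.59

Line 1 (K-543, Talena, 2,557 kg, ¥28,612.83):
Base rate for K-543 is 2.5%.
The additional-duty order on K-543 targets Fenia, not Talena; it does not apply.
Duty = ¥28,612.83 × 2.5% = ¥715.32.
Line 2 (A-608, Talena, 859 units, ¥123,884.98):
Base rate for A-608 is 1.5%.
A-608 has an FTA preferential rate, but origin Talena is not Pelon; base rate stands.
Duty = ¥123,884.98 × 1.5% = ¥1,858.27.
Line 3 (B-167, Pelon, 370 units, ¥3,152.40):
Base rate for B-167 is 11.5%.
Origin Pelon qualifies under the Casos–Pelon agreement and B-167 is covered: preferential rate Free applies instead.
Duty = ¥3,152.40 × 0% = ¥0.00.
Total = ¥715.32 + ¥1,858.27 + ¥0.00 = ¥2,573.59.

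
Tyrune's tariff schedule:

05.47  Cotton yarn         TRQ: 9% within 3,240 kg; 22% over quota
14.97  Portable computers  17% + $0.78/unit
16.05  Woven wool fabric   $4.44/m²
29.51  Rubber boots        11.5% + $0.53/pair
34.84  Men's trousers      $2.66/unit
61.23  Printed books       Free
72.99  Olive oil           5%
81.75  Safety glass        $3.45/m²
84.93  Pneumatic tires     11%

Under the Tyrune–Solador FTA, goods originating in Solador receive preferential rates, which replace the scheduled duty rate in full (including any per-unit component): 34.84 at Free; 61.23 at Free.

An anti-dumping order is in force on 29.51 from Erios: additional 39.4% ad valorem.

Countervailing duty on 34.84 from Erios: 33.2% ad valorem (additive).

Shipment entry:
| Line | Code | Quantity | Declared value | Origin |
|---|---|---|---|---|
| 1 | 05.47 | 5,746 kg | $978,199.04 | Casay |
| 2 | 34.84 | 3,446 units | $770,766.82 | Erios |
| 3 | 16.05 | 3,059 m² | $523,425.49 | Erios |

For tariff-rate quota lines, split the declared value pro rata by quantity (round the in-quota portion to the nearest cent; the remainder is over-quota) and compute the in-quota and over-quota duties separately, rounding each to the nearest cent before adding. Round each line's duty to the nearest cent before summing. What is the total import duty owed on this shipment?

Line 1 (05.47, Casay, 5,746 kg, $978,199.04):
Code 05.47 is under a tariff-rate quota (threshold 3,240 kg). In-quota: 3,240 kg at 9%; over-quota: 2,506 kg at 22%.
Pro-rata value split: in-quota = $978,199.04 × 3,240/5,746 = $551,577.60; over-quota = $978,199.04 − $551,577.60 = $426,621.44.
In-quota duty = $551,577.60 × 9% = $49,641.98. Over-quota duty = $426,621.44 × 22% = $93,856.72.
Line duty = $49,641.98 + $93,856.72 = $143,498.70.
Line 2 (34.84, Erios, 3,446 units, $770,766.82):
Base rate for 34.84 is $2.66/unit.
34.84 has an FTA preferential rate, but origin Erios is not Solador; base rate stands.
Additional duty on 34.84 from Erios: +33.2% ad valorem. Applied ad valorem rate = 33.2%.
Duty = $770,766.82 × 33.2% + 3,446 × $2.66 = $265,060.94.
Line 3 (16.05, Erios, 3,059 m², $523,425.49):
Base rate for 16.05 is $4.44/m².
Duty = 3,059 × $4.44 = $13,581.96.
Total = $143,498.70 + $265,060.94 + $13,581.96 = $422,141.60.

$422,141.60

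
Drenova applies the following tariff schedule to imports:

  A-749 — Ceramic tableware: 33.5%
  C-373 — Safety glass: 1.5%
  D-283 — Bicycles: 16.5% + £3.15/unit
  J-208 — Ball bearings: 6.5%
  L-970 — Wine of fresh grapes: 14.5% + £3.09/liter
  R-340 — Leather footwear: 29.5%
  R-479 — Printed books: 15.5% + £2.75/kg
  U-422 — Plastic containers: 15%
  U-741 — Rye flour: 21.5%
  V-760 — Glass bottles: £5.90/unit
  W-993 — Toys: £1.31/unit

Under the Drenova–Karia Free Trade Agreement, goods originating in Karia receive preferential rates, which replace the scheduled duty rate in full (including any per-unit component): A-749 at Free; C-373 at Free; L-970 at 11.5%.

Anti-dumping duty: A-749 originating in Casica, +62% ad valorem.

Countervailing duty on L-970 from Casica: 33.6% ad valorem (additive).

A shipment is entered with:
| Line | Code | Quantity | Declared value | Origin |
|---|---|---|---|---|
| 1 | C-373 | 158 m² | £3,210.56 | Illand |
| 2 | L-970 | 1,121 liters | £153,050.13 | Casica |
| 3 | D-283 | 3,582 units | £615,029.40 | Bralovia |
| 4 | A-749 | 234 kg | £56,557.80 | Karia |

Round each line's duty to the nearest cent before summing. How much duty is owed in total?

£189,892.31

Line 1 (C-373, Illand, 158 m², £3,210.56):
Base rate for C-373 is 1.5%.
C-373 has an FTA preferential rate, but origin Illand is not Karia; base rate stands.
Duty = £3,210.56 × 1.5% = £48.16.
Line 2 (L-970, Casica, 1,121 liters, £153,050.13):
Base rate for L-970 is 14.5% + £3.09/liter.
L-970 has an FTA preferential rate, but origin Casica is not Karia; base rate stands.
Additional duty on L-970 from Casica: +33.6%. Applied ad valorem rate: 14.5% + 33.6% = 48.1%.
Duty = £153,050.13 × 48.1% + 1,121 × £3.09 = £77,081.00.
Line 3 (D-283, Bralovia, 3,582 units, £615,029.40):
Base rate for D-283 is 16.5% + £3.15/unit.
Duty = £615,029.40 × 16.5% + 3,582 × £3.15 = £112,763.15.
Line 4 (A-749, Karia, 234 kg, £56,557.80):
Base rate for A-749 is 33.5%.
Origin Karia qualifies under the Drenova–Karia agreement and A-749 is covered: preferential rate Free applies instead.
The additional-duty order on A-749 targets Casica, not Karia; it does not apply.
Duty = £56,557.80 × 0% = £0.00.
Total = £48.16 + £77,081.00 + £112,763.15 + £0.00 = £189,892.31.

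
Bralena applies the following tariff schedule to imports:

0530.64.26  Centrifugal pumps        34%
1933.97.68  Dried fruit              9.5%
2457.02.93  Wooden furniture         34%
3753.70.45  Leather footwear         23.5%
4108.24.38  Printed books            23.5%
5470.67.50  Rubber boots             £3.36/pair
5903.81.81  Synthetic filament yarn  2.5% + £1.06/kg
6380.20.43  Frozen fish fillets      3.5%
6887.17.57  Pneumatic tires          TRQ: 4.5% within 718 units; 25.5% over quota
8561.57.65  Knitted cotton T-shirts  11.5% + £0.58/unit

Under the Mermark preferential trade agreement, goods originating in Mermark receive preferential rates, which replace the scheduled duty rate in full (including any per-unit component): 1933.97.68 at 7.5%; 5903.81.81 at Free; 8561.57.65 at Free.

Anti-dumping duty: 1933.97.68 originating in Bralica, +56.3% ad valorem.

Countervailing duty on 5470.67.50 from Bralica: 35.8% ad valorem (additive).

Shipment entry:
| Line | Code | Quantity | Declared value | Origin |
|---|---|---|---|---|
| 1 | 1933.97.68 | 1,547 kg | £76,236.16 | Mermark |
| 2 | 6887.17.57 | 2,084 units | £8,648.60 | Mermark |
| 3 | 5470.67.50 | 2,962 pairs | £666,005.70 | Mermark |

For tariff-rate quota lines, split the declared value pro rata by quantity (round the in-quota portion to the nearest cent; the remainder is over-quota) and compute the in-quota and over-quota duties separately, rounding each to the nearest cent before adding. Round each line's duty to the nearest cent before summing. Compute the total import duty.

Line 1 (1933.97.68, Mermark, 1,547 kg, £76,236.16):
Base rate for 1933.97.68 is 9.5%.
Origin Mermark qualifies under the Bralena–Mermark agreement and 1933.97.68 is covered: preferential rate 7.5% applies instead.
The additional-duty order on 1933.97.68 targets Bralica, not Mermark; it does not apply.
Duty = £76,236.16 × 7.5% = £5,717.71.
Line 2 (6887.17.57, Mermark, 2,084 units, £8,648.60):
Code 6887.17.57 is under a tariff-rate quota (threshold 718 units). In-quota: 718 units at 4.5%; over-quota: 1,366 units at 25.5%.
Pro-rata value split: in-quota = £8,648.60 × 718/2,084 = £2,979.70; over-quota = £8,648.60 − £2,979.70 = £5,668.90.
In-quota duty = £2,979.70 × 4.5% = £134.09. Over-quota duty = £5,668.90 × 25.5% = £1,445.57.
Line duty = £134.09 + £1,445.57 = £1,579.66.
Line 3 (5470.67.50, Mermark, 2,962 pairs, £666,005.70):
Base rate for 5470.67.50 is £3.36/pair.
Origin Mermark is the FTA partner but 5470.67.50 is not on the preference list; base rate stands.
The additional-duty order on 5470.67.50 targets Bralica, not Mermark; it does not apply.
Duty = 2,962 × £3.36 = £9,952.32.
Total = £5,717.71 + £1,579.66 + £9,952.32 = £17,249.69.

£17,249.69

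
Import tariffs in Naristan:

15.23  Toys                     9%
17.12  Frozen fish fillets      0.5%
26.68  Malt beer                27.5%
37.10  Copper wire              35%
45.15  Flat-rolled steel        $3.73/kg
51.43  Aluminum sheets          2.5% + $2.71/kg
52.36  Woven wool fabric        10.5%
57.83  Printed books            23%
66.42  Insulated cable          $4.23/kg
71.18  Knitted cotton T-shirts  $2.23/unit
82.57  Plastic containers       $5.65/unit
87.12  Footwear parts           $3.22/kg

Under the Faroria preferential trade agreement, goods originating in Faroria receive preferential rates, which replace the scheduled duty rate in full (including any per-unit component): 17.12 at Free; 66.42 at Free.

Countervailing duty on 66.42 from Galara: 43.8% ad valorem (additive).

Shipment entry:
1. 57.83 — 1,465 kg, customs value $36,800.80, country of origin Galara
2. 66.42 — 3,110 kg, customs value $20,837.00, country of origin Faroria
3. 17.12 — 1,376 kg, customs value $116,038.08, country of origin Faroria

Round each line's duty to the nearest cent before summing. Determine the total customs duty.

$8,464.18

Line 1 (57.83, Galara, 1,465 kg, $36,800.80):
Base rate for 57.83 is 23%.
Duty = $36,800.80 × 23% = $8,464.18.
Line 2 (66.42, Faroria, 3,110 kg, $20,837.00):
Base rate for 66.42 is $4.23/kg.
Origin Faroria qualifies under the Naristan–Faroria agreement and 66.42 is covered: preferential rate Free applies instead.
The additional-duty order on 66.42 targets Galara, not Faroria; it does not apply.
Duty = $20,837.00 × 0% = $0.00.
Line 3 (17.12, Faroria, 1,376 kg, $116,038.08):
Base rate for 17.12 is 0.5%.
Origin Faroria qualifies under the Naristan–Faroria agreement and 17.12 is covered: preferential rate Free applies instead.
Duty = $116,038.08 × 0% = $0.00.
Total = $8,464.18 + $0.00 + $0.00 = $8,464.18.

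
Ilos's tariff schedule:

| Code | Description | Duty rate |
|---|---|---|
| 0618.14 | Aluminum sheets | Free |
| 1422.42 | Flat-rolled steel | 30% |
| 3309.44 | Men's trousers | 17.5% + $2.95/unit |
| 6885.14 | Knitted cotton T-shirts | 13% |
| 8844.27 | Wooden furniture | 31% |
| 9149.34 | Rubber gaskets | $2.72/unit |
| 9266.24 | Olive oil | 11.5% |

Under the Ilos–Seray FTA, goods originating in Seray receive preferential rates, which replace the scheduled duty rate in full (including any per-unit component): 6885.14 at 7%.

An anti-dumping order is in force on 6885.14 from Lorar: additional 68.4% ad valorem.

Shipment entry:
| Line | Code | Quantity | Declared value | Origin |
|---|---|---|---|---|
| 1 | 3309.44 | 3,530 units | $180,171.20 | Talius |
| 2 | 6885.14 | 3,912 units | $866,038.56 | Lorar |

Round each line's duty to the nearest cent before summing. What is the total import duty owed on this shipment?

Line 1 (3309.44, Talius, 3,530 units, $180,171.20):
Base rate for 3309.44 is 17.5% + $2.95/unit.
Duty = $180,171.20 × 17.5% + 3,530 × $2.95 = $41,943.46.
Line 2 (6885.14, Lorar, 3,912 units, $866,038.56):
Base rate for 6885.14 is 13%.
6885.14 has an FTA preferential rate, but origin Lorar is not Seray; base rate stands.
Additional duty on 6885.14 from Lorar: +68.4%. Applied ad valorem rate: 13% + 68.4% = 81.4%.
Duty = $866,038.56 × 81.4% = $704,955.39.
Total = $41,943.46 + $704,955.39 = $746,898.85.

$746,898.85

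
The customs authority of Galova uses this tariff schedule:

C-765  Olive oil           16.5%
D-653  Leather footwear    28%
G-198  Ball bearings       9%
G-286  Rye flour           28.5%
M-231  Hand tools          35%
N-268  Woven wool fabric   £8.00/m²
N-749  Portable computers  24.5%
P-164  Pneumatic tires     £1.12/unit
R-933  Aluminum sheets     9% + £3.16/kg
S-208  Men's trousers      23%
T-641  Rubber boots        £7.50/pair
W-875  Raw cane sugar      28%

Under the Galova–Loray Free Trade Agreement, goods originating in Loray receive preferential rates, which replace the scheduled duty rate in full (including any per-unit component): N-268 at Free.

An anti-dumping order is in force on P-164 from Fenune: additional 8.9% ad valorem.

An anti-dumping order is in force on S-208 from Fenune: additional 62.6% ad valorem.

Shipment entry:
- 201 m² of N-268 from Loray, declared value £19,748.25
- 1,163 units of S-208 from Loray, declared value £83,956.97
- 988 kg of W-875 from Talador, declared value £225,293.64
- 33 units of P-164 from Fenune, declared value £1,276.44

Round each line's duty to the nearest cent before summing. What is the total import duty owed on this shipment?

Line 1 (N-268, Loray, 201 m², £19,748.25):
Base rate for N-268 is £8.00/m².
Origin Loray qualifies under the Galova–Loray agreement and N-268 is covered: preferential rate Free applies instead.
Duty = £19,748.25 × 0% = £0.00.
Line 2 (S-208, Loray, 1,163 units, £83,956.97):
Base rate for S-208 is 23%.
Origin Loray is the FTA partner but S-208 is not on the preference list; base rate stands.
The additional-duty order on S-208 targets Fenune, not Loray; it does not apply.
Duty = £83,956.97 × 23% = £19,310.10.
Line 3 (W-875, Talador, 988 kg, £225,293.64):
Base rate for W-875 is 28%.
Duty = £225,293.64 × 28% = £63,082.22.
Line 4 (P-164, Fenune, 33 units, £1,276.44):
Base rate for P-164 is £1.12/unit.
Additional duty on P-164 from Fenune: +8.9% ad valorem. Applied ad valorem rate = 8.9%.
Duty = £1,276.44 × 8.9% + 33 × £1.12 = £150.56.
Total = £0.00 + £19,310.10 + £63,082.22 + £150.56 = £82,542.88.

£82,542.88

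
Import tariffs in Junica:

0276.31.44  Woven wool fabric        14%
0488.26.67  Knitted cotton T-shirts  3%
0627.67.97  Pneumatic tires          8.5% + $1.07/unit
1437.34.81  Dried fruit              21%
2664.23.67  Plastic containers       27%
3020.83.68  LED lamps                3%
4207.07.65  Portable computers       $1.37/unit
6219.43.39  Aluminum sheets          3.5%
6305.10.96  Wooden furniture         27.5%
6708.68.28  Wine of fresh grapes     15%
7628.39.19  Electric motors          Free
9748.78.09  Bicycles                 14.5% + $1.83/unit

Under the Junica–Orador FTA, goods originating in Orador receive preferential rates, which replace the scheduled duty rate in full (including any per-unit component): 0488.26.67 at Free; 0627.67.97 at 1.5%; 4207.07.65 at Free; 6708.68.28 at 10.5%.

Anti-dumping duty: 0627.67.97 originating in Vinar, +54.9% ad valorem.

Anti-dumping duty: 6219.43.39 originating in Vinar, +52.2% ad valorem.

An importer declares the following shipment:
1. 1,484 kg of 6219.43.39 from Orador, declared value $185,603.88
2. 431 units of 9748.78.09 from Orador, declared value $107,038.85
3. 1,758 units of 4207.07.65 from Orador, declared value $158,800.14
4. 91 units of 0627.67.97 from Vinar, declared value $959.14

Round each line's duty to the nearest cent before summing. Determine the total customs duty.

$23,510.96

Line 1 (6219.43.39, Orador, 1,484 kg, $185,603.88):
Base rate for 6219.43.39 is 3.5%.
Origin Orador is the FTA partner but 6219.43.39 is not on the preference list; base rate stands.
The additional-duty order on 6219.43.39 targets Vinar, not Orador; it does not apply.
Duty = $185,603.88 × 3.5% = $6,496.14.
Line 2 (9748.78.09, Orador, 431 units, $107,038.85):
Base rate for 9748.78.09 is 14.5% + $1.83/unit.
Origin Orador is the FTA partner but 9748.78.09 is not on the preference list; base rate stands.
Duty = $107,038.85 × 14.5% + 431 × $1.83 = $16,309.36.
Line 3 (4207.07.65, Orador, 1,758 units, $158,800.14):
Base rate for 4207.07.65 is $1.37/unit.
Origin Orador qualifies under the Junica–Orador agreement and 4207.07.65 is covered: preferential rate Free applies instead.
Duty = $158,800.14 × 0% = $0.00.
Line 4 (0627.67.97, Vinar, 91 units, $959.14):
Base rate for 0627.67.97 is 8.5% + $1.07/unit.
0627.67.97 has an FTA preferential rate, but origin Vinar is not Orador; base rate stands.
Additional duty on 0627.67.97 from Vinar: +54.9%. Applied ad valorem rate: 8.5% + 54.9% = 63.4%.
Duty = $959.14 × 63.4% + 91 × $1.07 = $705.46.
Total = $6,496.14 + $16,309.36 + $0.00 + $705.46 = $23,510.96.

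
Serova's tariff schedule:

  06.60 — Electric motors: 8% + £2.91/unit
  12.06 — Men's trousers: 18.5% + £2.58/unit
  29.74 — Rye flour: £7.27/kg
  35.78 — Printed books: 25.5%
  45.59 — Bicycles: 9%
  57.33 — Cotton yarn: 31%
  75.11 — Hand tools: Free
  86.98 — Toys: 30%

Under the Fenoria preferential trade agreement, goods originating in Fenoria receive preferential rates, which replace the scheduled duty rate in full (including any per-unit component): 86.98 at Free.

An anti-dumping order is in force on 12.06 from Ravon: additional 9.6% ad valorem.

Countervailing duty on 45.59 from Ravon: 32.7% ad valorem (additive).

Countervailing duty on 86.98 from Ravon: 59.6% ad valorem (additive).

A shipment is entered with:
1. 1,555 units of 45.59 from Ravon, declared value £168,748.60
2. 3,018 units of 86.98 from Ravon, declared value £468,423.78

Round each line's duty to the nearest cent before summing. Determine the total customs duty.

Line 1 (45.59, Ravon, 1,555 units, £168,748.60):
Base rate for 45.59 is 9%.
Additional duty on 45.59 from Ravon: +32.7%. Applied ad valorem rate: 9% + 32.7% = 41.7%.
Duty = £168,748.60 × 41.7% = £70,368.17.
Line 2 (86.98, Ravon, 3,018 units, £468,423.78):
Base rate for 86.98 is 30%.
86.98 has an FTA preferential rate, but origin Ravon is not Fenoria; base rate stands.
Additional duty on 86.98 from Ravon: +59.6%. Applied ad valorem rate: 30% + 59.6% = 89.6%.
Duty = £468,423.78 × 89.6% = £419,707.71.
Total = £70,368.17 + £419,707.71 = £490,075.88.

£490,075.88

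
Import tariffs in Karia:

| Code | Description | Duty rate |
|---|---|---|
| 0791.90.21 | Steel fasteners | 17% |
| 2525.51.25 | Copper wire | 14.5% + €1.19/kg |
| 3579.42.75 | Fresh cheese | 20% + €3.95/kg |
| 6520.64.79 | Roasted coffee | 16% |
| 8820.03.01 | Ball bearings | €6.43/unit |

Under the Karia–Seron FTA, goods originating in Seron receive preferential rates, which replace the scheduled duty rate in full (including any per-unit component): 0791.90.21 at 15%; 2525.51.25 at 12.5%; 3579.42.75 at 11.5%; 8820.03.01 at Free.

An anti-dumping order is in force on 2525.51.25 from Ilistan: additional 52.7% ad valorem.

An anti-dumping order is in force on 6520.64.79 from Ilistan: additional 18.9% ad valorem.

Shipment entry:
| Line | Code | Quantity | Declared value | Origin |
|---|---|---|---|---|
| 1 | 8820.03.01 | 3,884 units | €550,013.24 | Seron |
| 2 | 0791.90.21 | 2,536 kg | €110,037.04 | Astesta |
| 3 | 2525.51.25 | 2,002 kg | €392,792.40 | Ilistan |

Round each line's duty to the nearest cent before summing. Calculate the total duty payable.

Line 1 (8820.03.01, Seron, 3,884 units, €550,013.24):
Base rate for 8820.03.01 is €6.43/unit.
Origin Seron qualifies under the Karia–Seron agreement and 8820.03.01 is covered: preferential rate Free applies instead.
Duty = €550,013.24 × 0% = €0.00.
Line 2 (0791.90.21, Astesta, 2,536 kg, €110,037.04):
Base rate for 0791.90.21 is 17%.
0791.90.21 has an FTA preferential rate, but origin Astesta is not Seron; base rate stands.
Duty = €110,037.04 × 17% = €18,706.30.
Line 3 (2525.51.25, Ilistan, 2,002 kg, €392,792.40):
Base rate for 2525.51.25 is 14.5% + €1.19/kg.
2525.51.25 has an FTA preferential rate, but origin Ilistan is not Seron; base rate stands.
Additional duty on 2525.51.25 from Ilistan: +52.7%. Applied ad valorem rate: 14.5% + 52.7% = 67.2%.
Duty = €392,792.40 × 67.2% + 2,002 × €1.19 = €266,338.87.
Total = €0.00 + €18,706.30 + €266,338.87 = €285,045.17.

€285,045.17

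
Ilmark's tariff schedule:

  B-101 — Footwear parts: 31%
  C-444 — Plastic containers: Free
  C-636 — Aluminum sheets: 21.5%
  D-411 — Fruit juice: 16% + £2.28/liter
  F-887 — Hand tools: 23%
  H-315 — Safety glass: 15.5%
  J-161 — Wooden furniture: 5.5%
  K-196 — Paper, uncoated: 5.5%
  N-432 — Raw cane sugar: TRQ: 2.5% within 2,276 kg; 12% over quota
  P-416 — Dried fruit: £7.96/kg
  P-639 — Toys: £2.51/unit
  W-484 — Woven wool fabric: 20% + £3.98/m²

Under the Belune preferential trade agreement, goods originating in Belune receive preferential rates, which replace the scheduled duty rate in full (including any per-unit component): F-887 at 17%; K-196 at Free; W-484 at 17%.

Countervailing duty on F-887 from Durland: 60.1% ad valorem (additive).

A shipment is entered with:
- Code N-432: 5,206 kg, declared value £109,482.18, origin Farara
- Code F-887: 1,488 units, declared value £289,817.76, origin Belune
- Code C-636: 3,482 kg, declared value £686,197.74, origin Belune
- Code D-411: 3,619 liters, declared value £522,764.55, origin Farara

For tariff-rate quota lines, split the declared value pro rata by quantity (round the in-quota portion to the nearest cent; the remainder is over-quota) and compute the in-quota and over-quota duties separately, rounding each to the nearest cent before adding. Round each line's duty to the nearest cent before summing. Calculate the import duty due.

£297,285.94

Line 1 (N-432, Farara, 5,206 kg, £109,482.18):
Code N-432 is under a tariff-rate quota (threshold 2,276 kg). In-quota: 2,276 kg at 2.5%; over-quota: 2,930 kg at 12%.
Pro-rata value split: in-quota = £109,482.18 × 2,276/5,206 = £47,864.28; over-quota = £109,482.18 − £47,864.28 = £61,617.90.
In-quota duty = £47,864.28 × 2.5% = £1,196.61. Over-quota duty = £61,617.90 × 12% = £7,394.15.
Line duty = £1,196.61 + £7,394.15 = £8,590.76.
Line 2 (F-887, Belune, 1,488 units, £289,817.76):
Base rate for F-887 is 23%.
Origin Belune qualifies under the Ilmark–Belune agreement and F-887 is covered: preferential rate 17% applies instead.
The additional-duty order on F-887 targets Durland, not Belune; it does not apply.
Duty = £289,817.76 × 17% = £49,269.02.
Line 3 (C-636, Belune, 3,482 kg, £686,197.74):
Base rate for C-636 is 21.5%.
Origin Belune is the FTA partner but C-636 is not on the preference list; base rate stands.
Duty = £686,197.74 × 21.5% = £147,532.51.
Line 4 (D-411, Farara, 3,619 liters, £522,764.55):
Base rate for D-411 is 16% + £2.28/liter.
Duty = £522,764.55 × 16% + 3,619 × £2.28 = £91,893.65.
Total = £8,590.76 + £49,269.02 + £147,532.51 + £91,893.65 = £297,285.94.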